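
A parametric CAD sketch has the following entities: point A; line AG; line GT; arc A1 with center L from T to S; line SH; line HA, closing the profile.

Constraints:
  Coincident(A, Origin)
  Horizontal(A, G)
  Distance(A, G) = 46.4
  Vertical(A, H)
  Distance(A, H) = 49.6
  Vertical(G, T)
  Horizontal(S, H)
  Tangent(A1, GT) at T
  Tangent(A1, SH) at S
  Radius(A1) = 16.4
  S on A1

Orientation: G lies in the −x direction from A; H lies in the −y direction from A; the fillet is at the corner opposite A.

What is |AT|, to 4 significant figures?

57.05

A is at the origin; A and G share the same y with |AG| = 46.4 and G on the −x side, so G = (-46.40, 0.000). AH is vertical with |AH| = 49.6 and H on the −y side, so H = (0.000, -49.60). The virtual corner opposite A is at (-46.40, -49.60). A1 meets GT tangentially, so LT is at right angles to GT and tangency of A1 to SH means the radius LS is perpendicular to SH, with radius 16.4, so the center L sits 16.4 in from both sides at L = (-30.00, -33.20). That places the tangent points at T = (-46.40, -33.20) on GT and S = (-30.00, -49.60) on SH. Then |AT| = |T − A| = 57.05.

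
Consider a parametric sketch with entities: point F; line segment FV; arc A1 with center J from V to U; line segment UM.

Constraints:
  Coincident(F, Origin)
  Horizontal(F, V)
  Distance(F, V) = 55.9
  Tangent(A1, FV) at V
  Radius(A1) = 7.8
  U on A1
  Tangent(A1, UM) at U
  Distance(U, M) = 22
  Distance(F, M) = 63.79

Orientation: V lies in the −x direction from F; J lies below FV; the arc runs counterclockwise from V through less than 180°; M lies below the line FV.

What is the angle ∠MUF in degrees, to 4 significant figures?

79.33°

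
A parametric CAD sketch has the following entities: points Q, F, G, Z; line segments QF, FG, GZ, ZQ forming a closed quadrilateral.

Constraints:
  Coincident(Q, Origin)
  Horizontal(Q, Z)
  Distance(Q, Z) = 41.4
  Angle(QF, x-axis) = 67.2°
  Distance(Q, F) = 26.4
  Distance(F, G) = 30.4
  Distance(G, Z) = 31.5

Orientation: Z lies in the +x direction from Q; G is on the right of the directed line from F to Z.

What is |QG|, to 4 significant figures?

12.11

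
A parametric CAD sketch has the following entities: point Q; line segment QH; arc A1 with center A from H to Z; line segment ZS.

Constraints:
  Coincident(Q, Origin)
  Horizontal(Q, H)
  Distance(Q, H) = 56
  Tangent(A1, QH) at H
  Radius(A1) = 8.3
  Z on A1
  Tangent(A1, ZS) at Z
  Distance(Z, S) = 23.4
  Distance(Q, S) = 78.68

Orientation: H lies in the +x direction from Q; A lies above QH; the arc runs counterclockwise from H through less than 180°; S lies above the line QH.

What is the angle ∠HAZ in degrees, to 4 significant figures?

60.52°

Checks: |AZ| = 8.300 ✓; ∠(AZ, ZS) = 90.00° ✓; |ZS| = 23.40 ✓; |QS| = 78.68 ✓.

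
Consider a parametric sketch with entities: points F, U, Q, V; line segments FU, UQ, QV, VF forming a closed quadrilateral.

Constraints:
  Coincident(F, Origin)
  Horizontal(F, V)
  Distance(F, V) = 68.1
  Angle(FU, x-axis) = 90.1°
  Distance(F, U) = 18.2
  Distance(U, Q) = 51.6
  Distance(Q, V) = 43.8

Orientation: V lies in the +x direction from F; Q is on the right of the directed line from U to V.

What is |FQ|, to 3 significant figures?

38.6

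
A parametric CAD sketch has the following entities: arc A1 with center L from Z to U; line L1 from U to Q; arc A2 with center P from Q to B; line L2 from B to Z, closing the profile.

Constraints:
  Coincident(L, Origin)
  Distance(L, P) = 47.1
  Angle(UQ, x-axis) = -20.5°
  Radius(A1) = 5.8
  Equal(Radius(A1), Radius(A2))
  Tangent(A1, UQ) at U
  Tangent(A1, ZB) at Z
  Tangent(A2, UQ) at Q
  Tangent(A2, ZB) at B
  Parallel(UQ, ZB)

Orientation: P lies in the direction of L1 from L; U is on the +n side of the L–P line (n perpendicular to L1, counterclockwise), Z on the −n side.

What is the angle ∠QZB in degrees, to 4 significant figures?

13.84°

Tangency of A1 to both parallel lines with radius 5.8 puts U and Z at L ± 5.8·n: U = (2.031, 5.433), Z = (-2.031, -5.433). Equal radii place Q and B the same way about P: Q = P + 5.8·n = (46.15, -11.06), B = P − 5.8·n = (42.09, -21.93). Then cos ∠QZB = ZQ·ZB / (|ZQ||ZB|), giving 13.84°.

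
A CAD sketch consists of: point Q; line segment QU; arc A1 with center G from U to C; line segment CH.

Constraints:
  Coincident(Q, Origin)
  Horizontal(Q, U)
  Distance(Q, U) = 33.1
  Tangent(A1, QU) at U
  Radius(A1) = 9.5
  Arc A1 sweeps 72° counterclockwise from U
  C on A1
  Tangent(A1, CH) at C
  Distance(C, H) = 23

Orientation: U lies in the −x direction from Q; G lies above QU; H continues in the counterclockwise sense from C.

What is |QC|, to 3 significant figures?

24.9

Q is at the origin; QU is horizontal with |QU| = 33.1 and U on the −x side, so U = (-33.1, 0.00). The tangent condition forces GU to be normal to QU, so G = U + (0, 9.5) = (-33.1, 9.50). On A1, U sits at bearing -90° from G; a 72° counterclockwise sweep puts C at bearing -18°, so C = G + 9.5·(cos -18°, sin -18°) = (-24.1, 6.56). Then |QC| = |C − Q| = 24.9.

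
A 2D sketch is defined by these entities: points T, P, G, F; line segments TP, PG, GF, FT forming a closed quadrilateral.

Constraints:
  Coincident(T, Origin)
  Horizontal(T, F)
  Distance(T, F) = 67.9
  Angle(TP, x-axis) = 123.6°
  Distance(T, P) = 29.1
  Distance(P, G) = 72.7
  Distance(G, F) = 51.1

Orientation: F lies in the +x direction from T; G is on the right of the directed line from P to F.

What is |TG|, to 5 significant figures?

43.754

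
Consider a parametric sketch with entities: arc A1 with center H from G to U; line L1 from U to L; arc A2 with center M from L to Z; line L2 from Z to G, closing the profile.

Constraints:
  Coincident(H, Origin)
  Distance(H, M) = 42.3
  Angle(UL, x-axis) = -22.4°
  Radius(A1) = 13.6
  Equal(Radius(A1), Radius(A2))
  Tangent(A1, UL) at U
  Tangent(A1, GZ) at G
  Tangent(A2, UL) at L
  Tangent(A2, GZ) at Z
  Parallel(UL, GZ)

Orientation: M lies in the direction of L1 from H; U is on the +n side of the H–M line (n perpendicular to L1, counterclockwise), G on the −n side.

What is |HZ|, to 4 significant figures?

44.43

Tangency of A1 to both parallel lines with radius 13.6 puts U and G at H ± 13.6·n: U = (5.183, 12.57), G = (-5.183, -12.57). Equal radii place L and Z the same way about M: L = M + 13.6·n = (44.29, -3.545), Z = M − 13.6·n = (33.93, -28.69). Then |HZ| = |Z − H| = 44.43.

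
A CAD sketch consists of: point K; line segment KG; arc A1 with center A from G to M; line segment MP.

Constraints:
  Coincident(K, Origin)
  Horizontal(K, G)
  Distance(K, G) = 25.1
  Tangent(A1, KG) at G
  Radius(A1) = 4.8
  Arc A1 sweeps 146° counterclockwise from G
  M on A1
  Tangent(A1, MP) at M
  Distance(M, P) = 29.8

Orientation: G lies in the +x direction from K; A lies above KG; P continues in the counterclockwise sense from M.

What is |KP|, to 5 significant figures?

25.629

K is at the origin; KG is horizontal with |KG| = 25.1 and G on the +x side, so G = (25.100, 0.0000). The tangent condition forces AG to be normal to KG, so A = G + (0, 4.8) = (25.100, 4.8000). On A1, G sits at bearing -90° from A; a 146° counterclockwise sweep puts M at bearing 56°, so M = A + 4.8·(cos 56°, sin 56°) = (27.784, 8.7794). The tangent condition forces AM to be normal to MP, so MP runs along (−sin 56°, cos 56°); with |MP| = 29.8, P = (3.0788, 25.443). Then |KP| = |P − K| = 25.629.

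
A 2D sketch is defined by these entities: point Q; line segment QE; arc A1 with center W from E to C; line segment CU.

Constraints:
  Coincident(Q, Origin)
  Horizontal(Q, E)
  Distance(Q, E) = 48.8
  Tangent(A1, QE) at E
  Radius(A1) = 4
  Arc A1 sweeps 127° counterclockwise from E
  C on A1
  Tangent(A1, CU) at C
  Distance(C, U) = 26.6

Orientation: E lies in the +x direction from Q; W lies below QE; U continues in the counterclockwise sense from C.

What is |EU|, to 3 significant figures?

30.5

Q is at the origin; QE is horizontal with |QE| = 48.8 and E on the +x side, so E = (48.8, 0.00). A1 meets QE tangentially, so WE is at right angles to QE, so W = E + (0, -4) = (48.8, -4.00). On A1, E sits at bearing 90° from W; a 127° counterclockwise sweep puts C at bearing 217°, so C = W + 4.0·(cos 217°, sin 217°) = (45.6, -6.41). A1 meets CU tangentially, so WC is at right angles to CU, so CU runs along (−sin 217°, cos 217°); with |CU| = 26.6, U = (61.6, -27.7). Then |EU| = |U − E| = 30.5.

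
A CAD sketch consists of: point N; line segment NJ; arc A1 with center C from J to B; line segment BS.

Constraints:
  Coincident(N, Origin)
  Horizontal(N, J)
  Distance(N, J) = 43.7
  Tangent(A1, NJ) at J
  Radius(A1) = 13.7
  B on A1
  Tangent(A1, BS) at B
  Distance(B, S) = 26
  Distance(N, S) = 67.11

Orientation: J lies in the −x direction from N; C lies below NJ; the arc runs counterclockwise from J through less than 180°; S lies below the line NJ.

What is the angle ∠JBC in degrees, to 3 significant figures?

39.9°

Checks: |CB| = 13.70 ✓; ∠(CB, BS) = 90.00° ✓; |BS| = 26.00 ✓; |NS| = 67.11 ✓.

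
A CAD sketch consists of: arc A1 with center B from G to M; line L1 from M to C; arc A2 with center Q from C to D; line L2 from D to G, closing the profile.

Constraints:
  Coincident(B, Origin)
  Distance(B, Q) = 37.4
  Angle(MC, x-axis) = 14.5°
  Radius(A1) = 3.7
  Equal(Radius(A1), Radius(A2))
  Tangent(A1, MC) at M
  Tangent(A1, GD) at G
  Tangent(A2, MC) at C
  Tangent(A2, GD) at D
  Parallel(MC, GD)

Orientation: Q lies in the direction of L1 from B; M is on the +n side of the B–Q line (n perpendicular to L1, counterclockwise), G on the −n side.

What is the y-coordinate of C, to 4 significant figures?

12.95

The slot axis is L1's direction at 14.5°, so u = (cos 14.5°, sin 14.5°) = (0.9681, 0.2504) and n = (−sin 14.5°, cos 14.5°) = (-0.2504, 0.9681). B is at the origin and Q lies 37.4 along u from B, so Q = 37.4·u = (36.21, 9.364). Tangency of A1 to both parallel lines with radius 3.7 puts M and G at B ± 3.7·n: M = (-0.9264, 3.582), G = (0.9264, -3.582). Equal radii place C and D the same way about Q: C = Q + 3.7·n = (35.28, 12.95), D = Q − 3.7·n = (37.14, 5.782). So C.y = 12.95.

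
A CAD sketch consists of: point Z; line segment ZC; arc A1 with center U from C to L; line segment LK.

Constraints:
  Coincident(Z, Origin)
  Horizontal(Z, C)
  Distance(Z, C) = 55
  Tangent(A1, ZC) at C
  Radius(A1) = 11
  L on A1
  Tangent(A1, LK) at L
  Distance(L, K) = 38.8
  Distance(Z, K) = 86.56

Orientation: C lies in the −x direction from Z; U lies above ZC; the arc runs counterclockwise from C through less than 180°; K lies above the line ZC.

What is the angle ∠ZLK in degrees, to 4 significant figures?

152.8°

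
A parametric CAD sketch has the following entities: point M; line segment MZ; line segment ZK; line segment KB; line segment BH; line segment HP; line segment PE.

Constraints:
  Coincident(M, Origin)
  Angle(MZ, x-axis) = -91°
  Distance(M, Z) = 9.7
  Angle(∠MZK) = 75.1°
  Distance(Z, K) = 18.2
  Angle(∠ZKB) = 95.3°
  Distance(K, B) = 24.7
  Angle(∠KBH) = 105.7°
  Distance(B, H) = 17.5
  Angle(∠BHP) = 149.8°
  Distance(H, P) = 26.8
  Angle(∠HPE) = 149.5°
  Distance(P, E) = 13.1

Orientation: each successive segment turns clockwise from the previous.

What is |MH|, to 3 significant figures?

21.6

M is at the origin; MZ runs at -91.0° with length 9.7, so Z = (-0.169, -9.70). ∠MZK = 75.1° gives ZK at 164° from the x-axis; with |ZK| = 18.2, K = (-17.7, -4.71). ∠ZKB = 95.3° gives KB at 79.4° from the x-axis; with |KB| = 24.7, B = (-13.1, 19.6). ∠KBH = 105.7° gives BH at 5.10° from the x-axis; with |BH| = 17.5, H = (4.30, 21.1). Then |MH| = |H − M| = 21.6.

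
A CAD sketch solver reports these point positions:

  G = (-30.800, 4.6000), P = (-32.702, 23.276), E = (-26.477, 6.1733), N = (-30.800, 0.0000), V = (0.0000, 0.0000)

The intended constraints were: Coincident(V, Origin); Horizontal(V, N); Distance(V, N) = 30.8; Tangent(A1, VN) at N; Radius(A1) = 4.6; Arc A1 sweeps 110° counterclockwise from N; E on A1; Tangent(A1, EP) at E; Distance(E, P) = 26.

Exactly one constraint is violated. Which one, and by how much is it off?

Distance(E, P) = 26 — off by 7.80.

V = (0.00, 0.00) ✓; V.y = 0.00, N.y = 0.00 ✓; |VN| = 30.80 ✓; ∠(GN, NV) = 90.00° ✓; |GN| = 4.600 ✓; bearing(G→E) − bearing(G→N) = 110.0° ✓; |GE| = 4.600 ✓; ∠(GE, EP) = 90.00° ✓; |EP| = 18.20 ✗.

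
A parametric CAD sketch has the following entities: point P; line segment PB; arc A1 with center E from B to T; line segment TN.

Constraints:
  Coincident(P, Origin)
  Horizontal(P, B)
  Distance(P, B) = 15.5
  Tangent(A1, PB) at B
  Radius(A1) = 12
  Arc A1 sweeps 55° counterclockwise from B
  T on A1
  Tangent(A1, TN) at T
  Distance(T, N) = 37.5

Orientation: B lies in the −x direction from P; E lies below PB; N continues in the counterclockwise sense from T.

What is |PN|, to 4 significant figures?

58.98

P is at the origin; P and B share the same y with |PB| = 15.5 and B on the −x side, so B = (-15.50, 0.000). The tangent condition forces EB to be normal to PB, so E = B + (0, -12) = (-15.50, -12.00). On A1, B sits at bearing 90° from E; a 55° counterclockwise sweep puts T at bearing 145°, so T = E + 12.0·(cos 145°, sin 145°) = (-25.33, -5.117). Tangency of A1 to TN means the radius ET is perpendicular to TN, so TN runs along (−sin 145°, cos 145°); with |TN| = 37.5, N = (-46.84, -35.84). Then |PN| = |N − P| = 58.98.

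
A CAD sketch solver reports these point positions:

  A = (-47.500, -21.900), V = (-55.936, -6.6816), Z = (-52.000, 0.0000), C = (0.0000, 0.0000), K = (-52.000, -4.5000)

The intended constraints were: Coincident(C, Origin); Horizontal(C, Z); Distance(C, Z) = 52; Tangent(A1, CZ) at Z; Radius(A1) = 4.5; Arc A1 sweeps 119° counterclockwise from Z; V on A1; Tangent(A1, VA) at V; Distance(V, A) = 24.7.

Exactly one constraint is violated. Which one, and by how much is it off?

Distance(V, A) = 24.7 — off by 7.30.

C = (0.00, 0.00) ✓; C.y = 0.00, Z.y = 0.00 ✓; |CZ| = 52.00 ✓; ∠(KZ, ZC) = 90.00° ✓; |KZ| = 4.500 ✓; bearing(K→V) − bearing(K→Z) = 119.0° ✓; |KV| = 4.500 ✓; ∠(KV, VA) = 90.00° ✓; |VA| = 17.40 ✗.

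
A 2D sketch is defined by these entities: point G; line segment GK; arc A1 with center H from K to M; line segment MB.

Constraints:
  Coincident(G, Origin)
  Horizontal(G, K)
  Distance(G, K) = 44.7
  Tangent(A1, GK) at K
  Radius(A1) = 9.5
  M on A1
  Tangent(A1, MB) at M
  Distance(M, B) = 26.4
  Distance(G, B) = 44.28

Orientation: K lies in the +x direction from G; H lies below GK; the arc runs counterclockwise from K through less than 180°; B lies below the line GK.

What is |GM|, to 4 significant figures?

36.20

Checks: |HM| = 9.500 ✓; ∠(HM, MB) = 90.00° ✓; |MB| = 26.40 ✓; |GB| = 44.28 ✓.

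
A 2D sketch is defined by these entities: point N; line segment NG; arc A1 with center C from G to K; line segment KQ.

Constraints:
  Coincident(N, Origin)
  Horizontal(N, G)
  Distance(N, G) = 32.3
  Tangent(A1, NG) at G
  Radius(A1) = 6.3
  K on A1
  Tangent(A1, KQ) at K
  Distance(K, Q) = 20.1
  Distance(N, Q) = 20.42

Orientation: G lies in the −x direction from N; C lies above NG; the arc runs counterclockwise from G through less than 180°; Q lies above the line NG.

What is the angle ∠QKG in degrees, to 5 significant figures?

158.40°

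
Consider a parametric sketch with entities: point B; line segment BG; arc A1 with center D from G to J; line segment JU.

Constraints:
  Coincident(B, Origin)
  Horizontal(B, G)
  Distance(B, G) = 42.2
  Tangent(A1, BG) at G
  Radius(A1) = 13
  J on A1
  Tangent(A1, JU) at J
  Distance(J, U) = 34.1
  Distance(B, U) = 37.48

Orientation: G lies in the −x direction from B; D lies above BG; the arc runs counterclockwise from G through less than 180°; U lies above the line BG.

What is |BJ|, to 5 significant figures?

31.758

Checks: |DJ| = 13.00 ✓; ∠(DJ, JU) = 90.00° ✓; |JU| = 34.10 ✓; |BU| = 37.48 ✓.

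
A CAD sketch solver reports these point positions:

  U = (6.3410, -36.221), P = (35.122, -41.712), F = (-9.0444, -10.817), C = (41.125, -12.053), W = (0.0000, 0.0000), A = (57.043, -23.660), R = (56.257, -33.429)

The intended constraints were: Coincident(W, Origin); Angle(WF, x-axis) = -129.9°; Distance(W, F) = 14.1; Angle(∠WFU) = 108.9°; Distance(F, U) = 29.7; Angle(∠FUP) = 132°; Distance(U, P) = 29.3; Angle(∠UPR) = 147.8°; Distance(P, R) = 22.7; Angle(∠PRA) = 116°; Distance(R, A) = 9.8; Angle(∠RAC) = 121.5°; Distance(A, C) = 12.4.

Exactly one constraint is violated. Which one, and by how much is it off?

Distance(A, C) = 12.4 — off by 7.30.

W = (0.00, 0.00) ✓; WF at -129.9° ✓; |WF| = 14.10 ✓; ∠WFU = 108.9° ✓; |FU| = 29.70 ✓; ∠FUP = 132.0° ✓; |UP| = 29.30 ✓; ∠UPR = 147.8° ✓; |PR| = 22.70 ✓; ∠PRA = 116.0° ✓; |RA| = 9.801 ✓; ∠RAC = 121.5° ✓; |AC| = 19.70 ✗.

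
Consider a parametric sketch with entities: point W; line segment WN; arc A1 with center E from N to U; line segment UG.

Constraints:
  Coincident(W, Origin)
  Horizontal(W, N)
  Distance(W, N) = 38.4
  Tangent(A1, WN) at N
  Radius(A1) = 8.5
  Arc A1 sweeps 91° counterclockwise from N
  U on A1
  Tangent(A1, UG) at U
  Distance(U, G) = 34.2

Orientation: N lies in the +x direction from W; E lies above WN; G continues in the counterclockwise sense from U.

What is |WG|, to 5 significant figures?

63.082

W is at the origin; WN is horizontal with |WN| = 38.4 and N on the +x side, so N = (38.400, 0.0000). Since A1 is tangent to WN there, EN ⟂ WN, so E = N + (0, 8.5) = (38.400, 8.5000). On A1, N sits at bearing -90° from E; a 91° counterclockwise sweep puts U at bearing 1°, so U = E + 8.5·(cos 1°, sin 1°) = (46.899, 8.6483). A1 meets UG tangentially, so EU is at right angles to UG, so UG runs along (−sin 1°, cos 1°); with |UG| = 34.2, G = (46.302, 42.843). Then |WG| = |G − W| = 63.082.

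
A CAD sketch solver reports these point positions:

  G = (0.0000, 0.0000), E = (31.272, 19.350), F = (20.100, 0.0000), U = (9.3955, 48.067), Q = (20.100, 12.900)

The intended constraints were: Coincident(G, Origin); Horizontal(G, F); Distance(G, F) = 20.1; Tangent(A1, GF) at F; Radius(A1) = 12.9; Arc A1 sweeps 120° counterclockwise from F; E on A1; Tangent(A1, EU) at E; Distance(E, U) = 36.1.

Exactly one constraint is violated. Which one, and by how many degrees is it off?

Tangent(A1, EU) at E — off by 7.30°.

G = (0.00, 0.00) ✓; G.y = 0.00, F.y = 0.00 ✓; |GF| = 20.10 ✓; ∠(QF, FG) = 90.00° ✓; |QF| = 12.90 ✓; bearing(Q→E) − bearing(Q→F) = 120.0° ✓; |QE| = 12.90 ✓; ∠(QE, EU) = 82.70° ✗; |EU| = 36.10 ✓.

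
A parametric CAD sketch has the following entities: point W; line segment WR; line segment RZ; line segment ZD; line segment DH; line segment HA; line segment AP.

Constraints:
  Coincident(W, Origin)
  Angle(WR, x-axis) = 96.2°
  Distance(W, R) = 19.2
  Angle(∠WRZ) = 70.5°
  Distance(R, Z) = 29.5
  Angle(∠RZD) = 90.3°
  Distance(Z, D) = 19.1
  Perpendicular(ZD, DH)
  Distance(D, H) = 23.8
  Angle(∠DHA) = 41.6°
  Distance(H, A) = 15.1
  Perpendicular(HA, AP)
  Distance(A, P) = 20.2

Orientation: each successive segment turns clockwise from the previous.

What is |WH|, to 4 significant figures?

1.280

W is at the origin; WR runs at 96.2° with length 19.2, so R = (-2.074, 19.09). ∠WRZ = 70.5° gives RZ at -13.30° from the x-axis; with |RZ| = 29.5, Z = (26.64, 12.30). ∠RZD = 90.3° gives ZD at -103.0° from the x-axis; with |ZD| = 19.1, D = (22.34, -6.309). ZD is perpendicular to DH, so DH runs at 167.0°; with |DH| = 23.8, H = (-0.8514, -0.9554). Then |WH| = |H − W| = 1.280.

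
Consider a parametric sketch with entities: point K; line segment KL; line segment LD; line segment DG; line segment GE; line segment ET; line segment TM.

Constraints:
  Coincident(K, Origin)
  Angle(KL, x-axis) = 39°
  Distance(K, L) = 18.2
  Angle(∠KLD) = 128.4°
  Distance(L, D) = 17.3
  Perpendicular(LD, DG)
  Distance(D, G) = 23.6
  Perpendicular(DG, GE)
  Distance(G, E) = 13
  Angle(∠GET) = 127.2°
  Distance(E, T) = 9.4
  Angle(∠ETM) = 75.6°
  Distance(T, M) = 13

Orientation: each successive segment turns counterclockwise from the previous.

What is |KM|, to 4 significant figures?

22.14

∠GET = 127.2° gives ET at -36.60° from the x-axis; with |ET| = 9.4, T = (-1.953, 9.902). ∠ETM = 75.6° gives TM at 67.80° from the x-axis; with |TM| = 13.0, M = (2.959, 21.94). Then |KM| = |M − K| = 22.14.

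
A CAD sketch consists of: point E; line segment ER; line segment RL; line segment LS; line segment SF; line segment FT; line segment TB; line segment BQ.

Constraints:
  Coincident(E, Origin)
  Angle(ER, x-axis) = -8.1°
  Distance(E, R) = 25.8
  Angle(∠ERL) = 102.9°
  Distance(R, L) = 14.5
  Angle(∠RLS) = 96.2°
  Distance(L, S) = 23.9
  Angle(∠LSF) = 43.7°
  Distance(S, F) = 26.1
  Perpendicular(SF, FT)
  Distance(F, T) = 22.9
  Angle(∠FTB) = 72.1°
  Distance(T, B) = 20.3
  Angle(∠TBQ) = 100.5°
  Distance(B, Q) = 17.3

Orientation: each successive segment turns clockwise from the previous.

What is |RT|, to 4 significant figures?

15.89

E is at the origin; ER runs at -8.1° with length 25.8, so R = (25.54, -3.635). ∠ERL = 102.9° gives RL at -85.20° from the x-axis; with |RL| = 14.5, L = (26.76, -18.08). ∠RLS = 96.2° gives LS at -169.0° from the x-axis; with |LS| = 23.9, S = (3.295, -22.64). ∠LSF = 43.7° gives SF at 54.70° from the x-axis; with |SF| = 26.1, F = (18.38, -1.344). The perpendicularity gives FT at right angles to SF, so FT runs at -35.30°; with |FT| = 22.9, T = (37.07, -14.58). Then |RT| = |T − R| = 15.89.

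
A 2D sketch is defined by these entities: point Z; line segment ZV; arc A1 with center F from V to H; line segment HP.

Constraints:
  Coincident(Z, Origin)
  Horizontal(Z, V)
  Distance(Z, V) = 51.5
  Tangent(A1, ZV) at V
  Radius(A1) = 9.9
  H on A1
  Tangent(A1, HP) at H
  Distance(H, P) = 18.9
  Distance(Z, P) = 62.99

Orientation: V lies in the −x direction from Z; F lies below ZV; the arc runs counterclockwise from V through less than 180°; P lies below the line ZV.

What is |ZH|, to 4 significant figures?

62.27

Z is at the origin; Z and V share the same y with |ZV| = 51.5 and V on the −x side, so V = (-51.50, 0.000). The tangent condition forces FV to be normal to ZV, so F = V + (0, -9.9) = (-51.50, -9.900). Since FH ⟂ HP (tangency), |FP| = √(9.9² + 18.9²) = 21.34 regardless of where H sits on A1. So P lies on both circle(Z, 62.99) and circle(F, 21.34); the below-ZV intersection is P = (-54.85, -30.97). H is the foot of the tangent from P: H = (-60.88, -13.06).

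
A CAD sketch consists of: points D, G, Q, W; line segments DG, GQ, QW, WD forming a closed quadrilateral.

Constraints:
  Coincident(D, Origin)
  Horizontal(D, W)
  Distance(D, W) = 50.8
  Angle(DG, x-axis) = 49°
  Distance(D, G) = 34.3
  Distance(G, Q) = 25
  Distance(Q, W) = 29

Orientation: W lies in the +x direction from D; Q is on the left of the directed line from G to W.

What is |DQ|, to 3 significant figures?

55.4

Checks: |GQ| = 25.00 ✓; |QW| = 29.00 ✓.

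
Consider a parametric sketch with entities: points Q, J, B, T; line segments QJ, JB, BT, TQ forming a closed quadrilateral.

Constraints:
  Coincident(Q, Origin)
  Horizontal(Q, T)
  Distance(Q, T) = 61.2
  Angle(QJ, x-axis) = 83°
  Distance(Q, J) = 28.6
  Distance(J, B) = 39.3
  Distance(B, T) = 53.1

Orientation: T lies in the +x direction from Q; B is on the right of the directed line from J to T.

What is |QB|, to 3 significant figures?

13.9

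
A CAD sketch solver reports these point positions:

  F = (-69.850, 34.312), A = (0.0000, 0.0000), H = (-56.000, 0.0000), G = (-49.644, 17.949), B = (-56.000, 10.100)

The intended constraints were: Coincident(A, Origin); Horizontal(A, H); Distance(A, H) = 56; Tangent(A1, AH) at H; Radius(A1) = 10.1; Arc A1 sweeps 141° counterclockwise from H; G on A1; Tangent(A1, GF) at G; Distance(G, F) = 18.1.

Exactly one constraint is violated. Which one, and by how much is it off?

Distance(G, F) = 18.1 — off by 7.90.

A = (0.00, 0.00) ✓; A.y = 0.00, H.y = 0.00 ✓; |AH| = 56.00 ✓; ∠(BH, HA) = 90.00° ✓; |BH| = 10.10 ✓; bearing(B→G) − bearing(B→H) = 141.0° ✓; |BG| = 10.10 ✓; ∠(BG, GF) = 90.00° ✓; |GF| = 26.00 ✗.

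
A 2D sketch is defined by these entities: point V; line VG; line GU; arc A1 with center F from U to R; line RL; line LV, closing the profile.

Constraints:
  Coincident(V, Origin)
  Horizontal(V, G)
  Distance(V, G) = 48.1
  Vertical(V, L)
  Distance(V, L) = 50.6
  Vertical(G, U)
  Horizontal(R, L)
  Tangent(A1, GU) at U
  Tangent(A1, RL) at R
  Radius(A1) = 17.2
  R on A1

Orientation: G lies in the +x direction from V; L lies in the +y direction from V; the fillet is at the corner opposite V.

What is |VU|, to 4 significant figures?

58.56

The virtual corner opposite V is at (48.10, 50.60). Tangency of A1 to GU means the radius FU is perpendicular to GU and A1 meets RL tangentially, so FR is at right angles to RL, with radius 17.2, so the center F sits 17.2 in from both sides at F = (30.90, 33.40). That places the tangent points at U = (48.10, 33.40) on GU and R = (30.90, 50.60) on RL. Then |VU| = |U − V| = 58.56.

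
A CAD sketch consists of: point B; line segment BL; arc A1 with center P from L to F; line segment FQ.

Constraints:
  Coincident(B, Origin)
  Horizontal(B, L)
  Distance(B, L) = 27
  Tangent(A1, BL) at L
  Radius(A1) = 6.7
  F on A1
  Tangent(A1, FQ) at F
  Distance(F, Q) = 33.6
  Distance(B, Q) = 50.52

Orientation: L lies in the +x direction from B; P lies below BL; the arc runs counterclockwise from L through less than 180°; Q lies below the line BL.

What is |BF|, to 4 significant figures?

22.25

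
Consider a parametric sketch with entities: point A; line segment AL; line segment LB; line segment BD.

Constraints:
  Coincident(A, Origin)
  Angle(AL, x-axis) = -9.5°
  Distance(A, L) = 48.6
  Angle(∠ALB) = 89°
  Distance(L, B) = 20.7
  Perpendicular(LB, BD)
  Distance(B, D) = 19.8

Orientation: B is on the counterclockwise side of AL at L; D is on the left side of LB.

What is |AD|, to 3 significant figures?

35.0

A is at the origin; AL runs at -9.5° with length 48.6, so L = 48.6·(cos -9.5°, sin -9.5°) = (47.9, -8.02). ∠ALB = 89.0°, so LB runs at -9.5° + (180° − 89.0°) = 81.5° from the x-axis; with |LB| = 20.7, B = L + 20.7·(cos 81.5°, sin 81.5°) = (51.0, 12.5). LB ⟂ BD; with |BD| = 19.8 on the left of LB, D = B + 19.8·(-0.989, 0.148) = (31.4, 15.4). Then |AD| = |D − A| = 35.0.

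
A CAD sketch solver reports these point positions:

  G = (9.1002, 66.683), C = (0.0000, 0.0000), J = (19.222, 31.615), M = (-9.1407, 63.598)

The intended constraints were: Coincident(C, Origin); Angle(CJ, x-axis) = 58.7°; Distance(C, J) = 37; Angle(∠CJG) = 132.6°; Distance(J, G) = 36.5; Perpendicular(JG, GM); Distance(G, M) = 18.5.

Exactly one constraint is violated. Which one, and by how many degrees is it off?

Perpendicular(JG, GM) — off by 6.50°.

C = (0.00, 0.00) ✓; CJ at 58.70° ✓; |CJ| = 37.00 ✓; ∠CJG = 132.6° ✓; |JG| = 36.50 ✓; ∠(JG, GM) = 83.50° ✗; |GM| = 18.50 ✓.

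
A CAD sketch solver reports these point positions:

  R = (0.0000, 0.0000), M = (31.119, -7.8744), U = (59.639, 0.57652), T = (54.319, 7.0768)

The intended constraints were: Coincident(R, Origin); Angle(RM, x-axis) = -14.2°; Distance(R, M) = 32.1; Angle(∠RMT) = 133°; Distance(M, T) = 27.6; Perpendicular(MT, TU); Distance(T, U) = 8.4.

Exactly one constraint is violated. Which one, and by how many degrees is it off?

Perpendicular(MT, TU) — off by 6.50°.

R = (0.00, 0.00) ✓; RM at -14.20° ✓; |RM| = 32.10 ✓; ∠RMT = 133.0° ✓; |MT| = 27.60 ✓; ∠(MT, TU) = 83.50° ✗; |TU| = 8.400 ✓.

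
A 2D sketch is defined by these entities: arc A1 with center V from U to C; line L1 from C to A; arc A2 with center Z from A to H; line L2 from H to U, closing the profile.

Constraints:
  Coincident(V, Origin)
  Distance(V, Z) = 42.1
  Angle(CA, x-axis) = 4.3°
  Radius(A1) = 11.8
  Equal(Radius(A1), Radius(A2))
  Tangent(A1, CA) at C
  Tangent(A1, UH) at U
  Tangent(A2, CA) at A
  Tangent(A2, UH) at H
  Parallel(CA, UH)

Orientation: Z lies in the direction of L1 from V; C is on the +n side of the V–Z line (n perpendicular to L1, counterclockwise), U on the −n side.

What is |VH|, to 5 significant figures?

43.722

Tangency of A1 to both parallel lines with radius 11.8 puts C and U at V ± 11.8·n: C = (-0.88475, 11.767), U = (0.88475, -11.767). Equal radii place A and H the same way about Z: A = Z + 11.8·n = (41.097, 14.923), H = Z − 11.8·n = (42.866, -8.6102). Then |VH| = |H − V| = 43.722.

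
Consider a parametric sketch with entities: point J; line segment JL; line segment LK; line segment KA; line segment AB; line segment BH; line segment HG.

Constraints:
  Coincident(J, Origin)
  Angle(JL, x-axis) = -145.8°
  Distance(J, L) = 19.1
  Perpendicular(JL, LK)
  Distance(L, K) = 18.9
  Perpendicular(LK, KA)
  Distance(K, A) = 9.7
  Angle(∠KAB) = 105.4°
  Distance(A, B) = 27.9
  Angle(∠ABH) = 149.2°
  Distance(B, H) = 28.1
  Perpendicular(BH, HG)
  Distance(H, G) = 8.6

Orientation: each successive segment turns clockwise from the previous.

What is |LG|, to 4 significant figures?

32.83

∠ABH = 149.2° gives BH at -71.20° from the x-axis; with |BH| = 28.1, H = (11.90, -34.34). BH ⟂ HG, so HG runs at -161.2°; with |HG| = 8.6, G = (3.763, -37.11). Then |LG| = |G − L| = 32.83.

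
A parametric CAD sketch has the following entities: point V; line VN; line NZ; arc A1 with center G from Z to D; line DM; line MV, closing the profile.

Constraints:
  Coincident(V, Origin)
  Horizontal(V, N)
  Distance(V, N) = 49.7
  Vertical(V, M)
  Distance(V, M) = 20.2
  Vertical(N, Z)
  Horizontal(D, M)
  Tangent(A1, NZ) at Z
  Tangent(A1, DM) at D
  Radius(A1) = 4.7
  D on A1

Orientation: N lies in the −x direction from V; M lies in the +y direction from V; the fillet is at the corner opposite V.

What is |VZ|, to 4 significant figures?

52.06

V is at the origin; VN is horizontal with |VN| = 49.7 and N on the −x side, so N = (-49.70, 0.000). VM is vertical with |VM| = 20.2 and M on the +y side, so M = (0.000, 20.20). The virtual corner opposite V is at (-49.70, 20.20). Tangency of A1 to NZ means the radius GZ is perpendicular to NZ and the tangent condition forces GD to be normal to DM, with radius 4.7, so the center G sits 4.7 in from both sides at G = (-45.00, 15.50). That places the tangent points at Z = (-49.70, 15.50) on NZ and D = (-45.00, 20.20) on DM. Then |VZ| = |Z − V| = 52.06.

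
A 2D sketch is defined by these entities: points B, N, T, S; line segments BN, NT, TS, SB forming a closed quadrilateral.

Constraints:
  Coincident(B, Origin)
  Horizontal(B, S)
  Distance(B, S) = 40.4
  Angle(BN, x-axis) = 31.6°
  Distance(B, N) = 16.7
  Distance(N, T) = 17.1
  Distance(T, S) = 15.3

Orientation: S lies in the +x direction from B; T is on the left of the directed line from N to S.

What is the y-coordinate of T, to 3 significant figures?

12.1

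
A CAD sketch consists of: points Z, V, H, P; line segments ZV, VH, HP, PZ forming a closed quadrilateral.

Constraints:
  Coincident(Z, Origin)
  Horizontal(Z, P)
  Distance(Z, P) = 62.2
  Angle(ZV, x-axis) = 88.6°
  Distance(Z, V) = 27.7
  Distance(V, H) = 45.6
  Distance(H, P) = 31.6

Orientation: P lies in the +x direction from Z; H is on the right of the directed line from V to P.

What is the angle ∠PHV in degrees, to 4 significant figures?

120.8°

Checks: Z.y = 0.00, P.y = 0.00 ✓; |VH| = 45.60 ✓; |HP| = 31.60 ✓.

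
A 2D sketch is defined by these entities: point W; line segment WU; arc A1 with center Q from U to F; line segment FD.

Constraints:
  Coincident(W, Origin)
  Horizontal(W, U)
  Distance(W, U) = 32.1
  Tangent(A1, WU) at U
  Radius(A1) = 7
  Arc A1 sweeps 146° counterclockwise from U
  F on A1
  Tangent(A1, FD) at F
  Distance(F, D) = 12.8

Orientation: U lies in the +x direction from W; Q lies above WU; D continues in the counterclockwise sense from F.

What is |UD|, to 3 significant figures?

21.1

W is at the origin; WU is horizontal with |WU| = 32.1 and U on the +x side, so U = (32.1, 0.00). Tangency of A1 to WU means the radius QU is perpendicular to WU, so Q = U + (0, 7) = (32.1, 7.00). On A1, U sits at bearing -90° from Q; a 146° counterclockwise sweep puts F at bearing 56°, so F = Q + 7.0·(cos 56°, sin 56°) = (36.0, 12.8). A1 meets FD tangentially, so QF is at right angles to FD, so FD runs along (−sin 56°, cos 56°); with |FD| = 12.8, D = (25.4, 20.0). Then |UD| = |D − U| = 21.1.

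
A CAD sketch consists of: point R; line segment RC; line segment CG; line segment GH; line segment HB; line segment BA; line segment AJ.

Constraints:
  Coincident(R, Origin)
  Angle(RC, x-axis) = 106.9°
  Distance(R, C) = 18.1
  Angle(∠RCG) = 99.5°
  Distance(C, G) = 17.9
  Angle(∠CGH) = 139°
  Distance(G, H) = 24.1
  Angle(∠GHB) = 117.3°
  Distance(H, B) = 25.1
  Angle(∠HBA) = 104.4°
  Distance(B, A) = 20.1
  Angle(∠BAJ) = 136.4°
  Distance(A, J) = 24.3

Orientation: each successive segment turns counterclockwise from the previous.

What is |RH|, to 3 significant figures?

39.1

∠RCG = 99.5° gives CG at -173° from the x-axis; with |CG| = 17.9, G = (-23.0, 15.0). ∠CGH = 139.0° gives GH at -132° from the x-axis; with |GH| = 24.1, H = (-39.0, -3.01). Then |RH| = |H − R| = 39.1.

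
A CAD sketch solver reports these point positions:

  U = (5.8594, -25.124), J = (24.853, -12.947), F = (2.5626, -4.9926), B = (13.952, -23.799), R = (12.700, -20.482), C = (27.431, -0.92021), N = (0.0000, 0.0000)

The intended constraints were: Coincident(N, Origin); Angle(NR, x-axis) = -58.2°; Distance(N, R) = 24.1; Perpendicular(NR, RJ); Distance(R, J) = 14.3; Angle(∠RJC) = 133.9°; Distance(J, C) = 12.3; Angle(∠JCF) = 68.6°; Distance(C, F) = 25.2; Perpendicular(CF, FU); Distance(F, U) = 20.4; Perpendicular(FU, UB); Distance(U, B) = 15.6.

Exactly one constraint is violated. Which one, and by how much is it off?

Distance(U, B) = 15.6 — off by 7.40.

N = (0.00, 0.00) ✓; NR at -58.20° ✓; |NR| = 24.10 ✓; ∠(NR, RJ) = 90.00° ✓; |RJ| = 14.30 ✓; ∠RJC = 133.9° ✓; |JC| = 12.30 ✓; ∠JCF = 68.60° ✓; |CF| = 25.20 ✓; ∠(CF, FU) = 90.00° ✓; |FU| = 20.40 ✓; ∠(FU, UB) = 90.00° ✓; |UB| = 8.200 ✗.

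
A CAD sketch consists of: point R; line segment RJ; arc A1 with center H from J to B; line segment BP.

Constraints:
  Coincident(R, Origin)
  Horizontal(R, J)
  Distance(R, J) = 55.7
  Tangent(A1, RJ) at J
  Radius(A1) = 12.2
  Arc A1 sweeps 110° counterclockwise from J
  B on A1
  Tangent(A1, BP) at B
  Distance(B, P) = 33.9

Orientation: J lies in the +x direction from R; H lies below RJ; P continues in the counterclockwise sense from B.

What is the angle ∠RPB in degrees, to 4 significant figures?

29.18°

On A1, J sits at bearing 90° from H; a 110° counterclockwise sweep puts B at bearing 200°, so B = H + 12.2·(cos 200°, sin 200°) = (44.24, -16.37). Tangency of A1 to BP means the radius HB is perpendicular to BP, so BP runs along (−sin 200°, cos 200°); with |BP| = 33.9, P = (55.83, -48.23). Then cos ∠RPB = PR·PB / (|PR||PB|), giving 29.18°.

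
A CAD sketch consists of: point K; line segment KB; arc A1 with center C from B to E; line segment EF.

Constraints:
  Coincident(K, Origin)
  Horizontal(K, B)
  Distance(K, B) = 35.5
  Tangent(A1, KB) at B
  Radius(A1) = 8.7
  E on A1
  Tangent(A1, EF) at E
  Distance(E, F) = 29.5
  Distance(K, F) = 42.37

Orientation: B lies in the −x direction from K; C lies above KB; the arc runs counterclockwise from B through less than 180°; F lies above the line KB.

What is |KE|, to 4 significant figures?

27.88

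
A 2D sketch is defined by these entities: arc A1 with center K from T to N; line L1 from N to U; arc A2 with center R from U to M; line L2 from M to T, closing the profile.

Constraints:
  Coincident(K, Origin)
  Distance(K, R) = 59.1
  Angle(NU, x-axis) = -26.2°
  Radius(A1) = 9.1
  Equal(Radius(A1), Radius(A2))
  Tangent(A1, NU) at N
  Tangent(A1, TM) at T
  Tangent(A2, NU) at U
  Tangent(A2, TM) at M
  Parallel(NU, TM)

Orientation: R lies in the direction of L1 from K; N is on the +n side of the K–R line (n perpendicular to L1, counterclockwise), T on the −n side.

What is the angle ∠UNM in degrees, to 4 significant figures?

17.12°

The slot axis is L1's direction at -26.2°, so u = (cos -26.2°, sin -26.2°) = (0.8973, -0.4415) and n = (−sin -26.2°, cos -26.2°) = (0.4415, 0.8973). K is at the origin and R lies 59.1 along u from K, so R = 59.1·u = (53.03, -26.09). Tangency of A1 to both parallel lines with radius 9.1 puts N and T at K ± 9.1·n: N = (4.018, 8.165), T = (-4.018, -8.165). Equal radii place U and M the same way about R: U = R + 9.1·n = (57.05, -17.93), M = R − 9.1·n = (49.01, -34.26). Then cos ∠UNM = NU·NM / (|NU||NM|), giving 17.12°.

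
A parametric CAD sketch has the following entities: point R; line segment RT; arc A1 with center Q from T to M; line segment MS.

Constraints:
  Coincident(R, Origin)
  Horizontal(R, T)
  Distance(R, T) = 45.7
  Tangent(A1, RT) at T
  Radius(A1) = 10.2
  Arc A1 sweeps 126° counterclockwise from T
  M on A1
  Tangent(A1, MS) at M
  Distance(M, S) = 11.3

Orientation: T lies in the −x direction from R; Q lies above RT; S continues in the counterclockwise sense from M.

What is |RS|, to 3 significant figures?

50.9

R is at the origin; RT is horizontal with |RT| = 45.7 and T on the −x side, so T = (-45.7, 0.00). Tangency of A1 to RT means the radius QT is perpendicular to RT, so Q = T + (0, 10.2) = (-45.7, 10.2). On A1, T sits at bearing -90° from Q; a 126° counterclockwise sweep puts M at bearing 36°, so M = Q + 10.2·(cos 36°, sin 36°) = (-37.4, 16.2). The tangent condition forces QM to be normal to MS, so MS runs along (−sin 36°, cos 36°); with |MS| = 11.3, S = (-44.1, 25.3). Then |RS| = |S − R| = 50.9.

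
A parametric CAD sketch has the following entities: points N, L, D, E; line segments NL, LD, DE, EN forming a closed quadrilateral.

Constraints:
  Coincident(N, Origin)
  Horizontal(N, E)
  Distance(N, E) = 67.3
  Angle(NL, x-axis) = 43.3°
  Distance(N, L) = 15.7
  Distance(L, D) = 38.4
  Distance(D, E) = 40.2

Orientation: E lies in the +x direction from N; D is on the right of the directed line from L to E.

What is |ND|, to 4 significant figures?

39.12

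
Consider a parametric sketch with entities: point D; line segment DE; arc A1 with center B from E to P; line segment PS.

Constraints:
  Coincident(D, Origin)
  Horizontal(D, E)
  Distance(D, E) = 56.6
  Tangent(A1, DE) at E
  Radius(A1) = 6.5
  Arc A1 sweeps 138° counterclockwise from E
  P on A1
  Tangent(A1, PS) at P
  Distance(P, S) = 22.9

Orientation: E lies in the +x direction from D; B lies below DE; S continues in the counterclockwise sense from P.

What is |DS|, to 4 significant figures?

74.22

D is at the origin; D and E share the same y with |DE| = 56.6 and E on the +x side, so E = (56.60, 0.000). Tangency of A1 to DE means the radius BE is perpendicular to DE, so B = E + (0, -6.5) = (56.60, -6.500). On A1, E sits at bearing 90° from B; a 138° counterclockwise sweep puts P at bearing 228°, so P = B + 6.5·(cos 228°, sin 228°) = (52.25, -11.33). Tangency of A1 to PS means the radius BP is perpendicular to PS, so PS runs along (−sin 228°, cos 228°); with |PS| = 22.9, S = (69.27, -26.65). Then |DS| = |S − D| = 74.22.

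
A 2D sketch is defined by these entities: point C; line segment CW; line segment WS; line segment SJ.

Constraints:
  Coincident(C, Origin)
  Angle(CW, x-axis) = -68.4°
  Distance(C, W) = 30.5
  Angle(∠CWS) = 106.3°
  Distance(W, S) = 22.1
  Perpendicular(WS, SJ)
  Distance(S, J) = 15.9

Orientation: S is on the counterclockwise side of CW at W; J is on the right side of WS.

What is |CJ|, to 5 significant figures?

54.596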